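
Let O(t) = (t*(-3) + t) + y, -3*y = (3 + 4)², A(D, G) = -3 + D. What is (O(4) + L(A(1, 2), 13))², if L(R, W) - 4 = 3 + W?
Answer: 169/9 ≈ 18.778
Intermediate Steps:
L(R, W) = 7 + W (L(R, W) = 4 + (3 + W) = 7 + W)
y = -49/3 (y = -(3 + 4)²/3 = -⅓*7² = -⅓*49 = -49/3 ≈ -16.333)
O(t) = -49/3 - 2*t (O(t) = (t*(-3) + t) - 49/3 = (-3*t + t) - 49/3 = -2*t - 49/3 = -49/3 - 2*t)
(O(4) + L(A(1, 2), 13))² = ((-49/3 - 2*4) + (7 + 13))² = ((-49/3 - 8) + 20)² = (-73/3 + 20)² = (-13/3)² = 169/9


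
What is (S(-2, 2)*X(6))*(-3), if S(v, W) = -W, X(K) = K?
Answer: 36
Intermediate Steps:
(S(-2, 2)*X(6))*(-3) = (-1*2*6)*(-3) = -2*6*(-3) = -12*(-3) = 36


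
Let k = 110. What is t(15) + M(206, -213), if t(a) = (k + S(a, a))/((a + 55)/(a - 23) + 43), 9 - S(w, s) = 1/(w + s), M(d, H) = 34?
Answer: 77008/2055 ≈ 37.473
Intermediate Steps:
S(w, s) = 9 - 1/(s + w) (S(w, s) = 9 - 1/(w + s) = 9 - 1/(s + w))
t(a) = (110 + (-1 + 18*a)/(2*a))/(43 + (55 + a)/(-23 + a)) (t(a) = (110 + (-1 + 9*a + 9*a)/(a + a))/((a + 55)/(a - 23) + 43) = (110 + (-1 + 18*a)/((2*a)))/((55 + a)/(-23 + a) + 43) = (110 + (1/(2*a))*(-1 + 18*a))/((55 + a)/(-23 + a) + 43) = (110 + (-1 + 18*a)/(2*a))/(43 + (55 + a)/(-23 + a)))
t(15) + M(206, -213) = (¼)*(23 - 5475*15 + 238*15²)/(15*(-467 + 22*15)) + 34 = (¼)*(1/15)*(23 - 82125 + 238*225)/(-467 + 330) + 34 = (¼)*(1/15)*(23 - 82125 + 53550)/(-137) + 34 = (¼)*(1/15)*(-1/137)*(-28552) + 34 = 7138/2055 + 34 = 77008/2055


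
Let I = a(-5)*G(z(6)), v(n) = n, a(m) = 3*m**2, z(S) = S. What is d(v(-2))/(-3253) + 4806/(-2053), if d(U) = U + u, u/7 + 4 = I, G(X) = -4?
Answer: -11261028/6678409 ≈ -1.6862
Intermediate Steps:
I = -300 (I = (3*(-5)**2)*(-4) = (3*25)*(-4) = 75*(-4) = -300)
u = -2128 (u = -28 + 7*(-300) = -28 - 2100 = -2128)
d(U) = -2128 + U (d(U) = U - 2128 = -2128 + U)
d(v(-2))/(-3253) + 4806/(-2053) = (-2128 - 2)/(-3253) + 4806/(-2053) = -2130*(-1/3253) + 4806*(-1/2053) = 2130/3253 - 4806/2053 = -11261028/6678409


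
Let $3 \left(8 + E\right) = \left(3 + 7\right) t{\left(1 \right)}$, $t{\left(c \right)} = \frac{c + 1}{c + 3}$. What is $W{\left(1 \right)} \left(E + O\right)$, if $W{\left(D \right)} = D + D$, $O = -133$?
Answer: $- \frac{836}{3} \approx -278.67$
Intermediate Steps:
$t{\left(c \right)} = \frac{1 + c}{3 + c}$
$W{\left(D \right)} = 2 D$
$E = - \frac{19}{3}$ ($E = -8 + \frac{\left(3 + 7\right) \frac{1 + 1}{3 + 1}}{3} = -8 + \frac{10 \cdot \frac{1}{4} \cdot 2}{3} = -8 + \frac{10 \cdot \frac{1}{2}}{3} = -8 + \frac{1}{3} \cdot 5 = -8 + \frac{5}{3} = - \frac{19}{3} \approx -6.3333$)
$W{\left(1 \right)} \left(E + O\right) = 2 \cdot 1 \left(- \frac{19}{3} - 133\right) = 2 \left(- \frac{418}{3}\right) = - \frac{836}{3}$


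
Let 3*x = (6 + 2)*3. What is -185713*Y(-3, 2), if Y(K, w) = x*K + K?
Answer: 5014251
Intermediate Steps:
x = 8 (x = ((6 + 2)*3)/3 = (8*3)/3 = (⅓)*24 = 8)
Y(K, w) = 9*K (Y(K, w) = 8*K + K = 9*K)
-185713*Y(-3, 2) = -1671417*(-3) = -185713*(-27) = 5014251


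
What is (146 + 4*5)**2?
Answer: 27556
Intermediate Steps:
(146 + 4*5)**2 = (146 + 20)**2 = 166**2 = 27556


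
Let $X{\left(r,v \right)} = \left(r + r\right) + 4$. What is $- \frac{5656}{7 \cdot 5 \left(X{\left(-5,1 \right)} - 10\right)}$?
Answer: $\frac{101}{10} \approx 10.1$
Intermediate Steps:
$X{\left(r,v \right)} = 4 + 2 r$ ($X{\left(r,v \right)} = 2 r + 4 = 4 + 2 r$)
$- \frac{5656}{7 \cdot 5 \left(X{\left(-5,1 \right)} - 10\right)} = - \frac{5656}{7 \cdot 5 \left(\left(4 + 2 \left(-5\right)\right) - 10\right)} = - \frac{5656}{35 \left(\left(4 - 10\right) - 10\right)} = - \frac{5656}{35 \left(-6 - 10\right)} = - \frac{5656}{35 \left(-16\right)} = - \frac{5656}{-560} = \left(-5656\right) \left(- \frac{1}{560}\right) = \frac{101}{10}$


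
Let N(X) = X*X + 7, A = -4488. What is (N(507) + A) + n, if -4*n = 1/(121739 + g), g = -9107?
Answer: 113788955903/450528 ≈ 2.5257e+5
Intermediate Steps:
n = -1/450528 (n = -1/(4*(121739 - 9107)) = -¼/112632 = -¼*1/112632 = -1/450528 ≈ -2.2196e-6)
N(X) = 7 + X² (N(X) = X² + 7 = 7 + X²)
(N(507) + A) + n = ((7 + 507²) - 4488) - 1/450528 = ((7 + 257049) - 4488) - 1/450528 = (257056 - 4488) - 1/450528 = 252568 - 1/450528 = 113788955903/450528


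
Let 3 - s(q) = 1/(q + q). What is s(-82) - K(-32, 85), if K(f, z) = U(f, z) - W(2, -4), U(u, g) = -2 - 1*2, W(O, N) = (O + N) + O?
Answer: 1149/164 ≈ 7.0061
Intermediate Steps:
W(O, N) = N + 2*O (W(O, N) = (N + O) + O = N + 2*O)
U(u, g) = -4 (U(u, g) = -2 - 2 = -4)
s(q) = 3 - 1/(2*q) (s(q) = 3 - 1/(q + q) = 3 - 1/(2*q))
K(f, z) = -4 (K(f, z) = -4 - (-4 + 2*2) = -4 - (-4 + 4) = -4 - 1*0 = -4 + 0 = -4)
s(-82) - K(-32, 85) = (3 - ½/(-82)) - 1*(-4) = (3 - ½*(-1/82)) + 4 = (3 + 1/164) + 4 = 493/164 + 4 = 1149/164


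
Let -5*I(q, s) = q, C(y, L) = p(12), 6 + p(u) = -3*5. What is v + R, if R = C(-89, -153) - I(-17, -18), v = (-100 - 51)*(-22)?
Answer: 16488/5 ≈ 3297.6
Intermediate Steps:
p(u) = -21 (p(u) = -6 - 3*5 = -6 - 15 = -21)
C(y, L) = -21
I(q, s) = -q/5
v = 3322 (v = -151*(-22) = 3322)
R = -122/5 (R = -21 - (-1)*(-17)/5 = -21 - 1*17/5 = -21 - 17/5 = -122/5 ≈ -24.400)
v + R = 3322 - 122/5 = 16488/5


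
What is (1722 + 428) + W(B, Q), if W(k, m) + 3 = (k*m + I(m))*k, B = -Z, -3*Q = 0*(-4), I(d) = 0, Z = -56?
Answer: 2147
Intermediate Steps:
Q = 0 (Q = -0*(-4) = -⅓*0 = 0)
B = 56 (B = -1*(-56) = 56)
W(k, m) = -3 + m*k² (W(k, m) = -3 + (k*m + 0)*k = -3 + (k*m)*k = -3 + m*k²)
(1722 + 428) + W(B, Q) = (1722 + 428) + (-3 + 0*56²) = 2150 + (-3 + 0*3136) = 2150 + (-3 + 0) = 2150 - 3 = 2147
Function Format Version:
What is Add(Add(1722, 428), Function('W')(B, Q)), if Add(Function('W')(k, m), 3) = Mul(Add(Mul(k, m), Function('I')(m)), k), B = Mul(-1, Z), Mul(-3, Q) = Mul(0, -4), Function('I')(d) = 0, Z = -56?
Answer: 2147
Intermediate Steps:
Q = 0 (Q = Mul(Rational(-1, 3), Mul(0, -4)) = Mul(Rational(-1, 3), 0) = 0)
B = 56 (B = Mul(-1, -56) = 56)
Function('W')(k, m) = Add(-3, Mul(m, Pow(k, 2))) (Function('W')(k, m) = Add(-3, Mul(Add(Mul(k, m), 0), k)) = Add(-3, Mul(Mul(k, m), k)) = Add(-3, Mul(m, Pow(k, 2))))
Add(Add(1722, 428), Function('W')(B, Q)) = Add(Add(1722, 428), Add(-3, Mul(0, Pow(56, 2)))) = Add(2150, Add(-3, Mul(0, 3136))) = Add(2150, Add(-3, 0)) = Add(2150, -3) = 2147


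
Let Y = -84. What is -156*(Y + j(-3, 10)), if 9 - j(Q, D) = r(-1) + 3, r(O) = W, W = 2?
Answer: 12480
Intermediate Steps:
r(O) = 2
j(Q, D) = 4 (j(Q, D) = 9 - (2 + 3) = 9 - 1*5 = 9 - 5 = 4)
-156*(Y + j(-3, 10)) = -156*(-84 + 4) = -156*(-80) = 12480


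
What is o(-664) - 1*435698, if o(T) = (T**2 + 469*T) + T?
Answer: -306882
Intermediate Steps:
o(T) = T**2 + 470*T
o(-664) - 1*435698 = -664*(470 - 664) - 1*435698 = -664*(-194) - 435698 = 128816 - 435698 = -306882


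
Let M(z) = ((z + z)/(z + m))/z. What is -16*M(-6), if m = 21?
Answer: -32/15 ≈ -2.1333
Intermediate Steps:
M(z) = 2/(21 + z) (M(z) = ((z + z)/(z + 21))/z = ((2*z)/(21 + z))/z = (2*z/(21 + z))/z = 2/(21 + z))
-16*M(-6) = -32/(21 - 6) = -32/15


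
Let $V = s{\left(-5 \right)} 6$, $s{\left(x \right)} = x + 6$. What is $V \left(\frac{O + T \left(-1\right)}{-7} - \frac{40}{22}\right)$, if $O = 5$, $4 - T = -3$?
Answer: $- \frac{708}{77} \approx -9.1948$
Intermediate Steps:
$T = 7$ ($T = 4 - -3 = 4 + 3 = 7$)
$s{\left(x \right)} = 6 + x$
$V = 6$ ($V = \left(6 - 5\right) 6 = 1 \cdot 6 = 6$)
$V \left(\frac{O + T \left(-1\right)}{-7} - \frac{40}{22}\right) = 6 \left(\frac{5 + 7 \left(-1\right)}{-7} - \frac{40}{22}\right) = 6 \left(\left(5 - 7\right) \left(- \frac{1}{7}\right) - \frac{20}{11}\right) = 6 \left(\left(-2\right) \left(- \frac{1}{7}\right) - \frac{20}{11}\right) = 6 \left(\frac{2}{7} - \frac{20}{11}\right) = 6 \left(- \frac{118}{77}\right) = - \frac{708}{77}$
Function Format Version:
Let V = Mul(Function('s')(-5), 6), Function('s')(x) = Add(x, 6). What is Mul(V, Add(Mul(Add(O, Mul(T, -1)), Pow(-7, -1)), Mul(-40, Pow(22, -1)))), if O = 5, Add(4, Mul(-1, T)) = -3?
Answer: Rational(-708, 77) ≈ -9.1948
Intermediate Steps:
T = 7 (T = Add(4, Mul(-1, -3)) = Add(4, 3) = 7)
Function('s')(x) = Add(6, x)
V = 6 (V = Mul(Add(6, -5), 6) = Mul(1, 6) = 6)
Mul(V, Add(Mul(Add(O, Mul(T, -1)), Pow(-7, -1)), Mul(-40, Pow(22, -1)))) = Mul(6, Add(Mul(Add(5, Mul(7, -1)), Pow(-7, -1)), Mul(-40, Pow(22, -1)))) = Mul(6, Add(Mul(Add(5, -7), Rational(-1, 7)), Mul(-40, Rational(1, 22)))) = Mul(6, Add(Mul(-2, Rational(-1, 7)), Rational(-20, 11))) = Mul(6, Add(Rational(2, 7), Rational(-20, 11))) = Mul(6, Rational(-118, 77)) = Rational(-708, 77)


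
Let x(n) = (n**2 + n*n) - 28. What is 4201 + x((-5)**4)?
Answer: 785423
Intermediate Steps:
x(n) = -28 + 2*n**2 (x(n) = (n**2 + n**2) - 28 = 2*n**2 - 28 = -28 + 2*n**2)
4201 + x((-5)**4) = 4201 + (-28 + 2*((-5)**4)**2) = 4201 + (-28 + 2*625**2) = 4201 + (-28 + 2*390625) = 4201 + (-28 + 781250) = 4201 + 781222 = 785423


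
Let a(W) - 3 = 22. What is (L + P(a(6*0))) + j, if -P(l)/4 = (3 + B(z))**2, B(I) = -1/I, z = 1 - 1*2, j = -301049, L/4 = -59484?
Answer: -539049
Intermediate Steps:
a(W) = 25 (a(W) = 3 + 22 = 25)
L = -237936 (L = 4*(-59484) = -237936)
z = -1 (z = 1 - 2 = -1)
P(l) = -64 (P(l) = -4*(3 - 1/(-1))**2 = -4*(3 - 1*(-1))**2 = -4*(3 + 1)**2 = -4*4**2 = -4*16 = -64)
(L + P(a(6*0))) + j = (-237936 - 64) - 301049 = -238000 - 301049 = -539049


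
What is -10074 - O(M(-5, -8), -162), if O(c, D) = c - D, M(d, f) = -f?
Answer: -10244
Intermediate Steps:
-10074 - O(M(-5, -8), -162) = -10074 - (-1*(-8) - 1*(-162)) = -10074 - (8 + 162) = -10074 - 1*170 = -10074 - 170 = -10244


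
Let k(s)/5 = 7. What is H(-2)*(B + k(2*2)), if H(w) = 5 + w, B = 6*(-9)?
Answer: -57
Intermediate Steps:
B = -54
k(s) = 35 (k(s) = 5*7 = 35)
H(-2)*(B + k(2*2)) = (5 - 2)*(-54 + 35) = 3*(-19) = -57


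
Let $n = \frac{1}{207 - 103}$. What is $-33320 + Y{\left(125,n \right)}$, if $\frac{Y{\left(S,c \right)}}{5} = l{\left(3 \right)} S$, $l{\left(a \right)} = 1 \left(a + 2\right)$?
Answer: $-30195$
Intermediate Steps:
$n = \frac{1}{104} \approx 0.0096154$
$l{\left(a \right)} = 2 + a$ ($l{\left(a \right)} = 1 \left(2 + a\right) = 2 + a$)
$Y{\left(S,c \right)} = 25 S$ ($Y{\left(S,c \right)} = 5 \left(2 + 3\right) S = 5 \cdot 5 S = 25 S$)
$-33320 + Y{\left(125,n \right)} = -33320 + 25 \cdot 125 = -33320 + 3125 = -30195$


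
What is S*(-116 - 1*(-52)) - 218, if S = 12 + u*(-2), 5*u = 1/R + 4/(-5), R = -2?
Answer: -25482/25 ≈ -1019.3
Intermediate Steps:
u = -13/50 (u = (1/(-2) + 4/(-5))/5 = (1*(-½) + 4*(-⅕))/5 = (-½ - ⅘)/5 = (⅕)*(-13/10) = -13/50 ≈ -0.26000)
S = 313/25 (S = 12 - 13/50*(-2) = 12 + 13/25 = 313/25 ≈ 12.520)
S*(-116 - 1*(-52)) - 218 = 313*(-116 - 1*(-52))/25 - 218 = 313*(-116 + 52)/25 - 218 = (313/25)*(-64) - 218 = -20032/25 - 218 = -25482/25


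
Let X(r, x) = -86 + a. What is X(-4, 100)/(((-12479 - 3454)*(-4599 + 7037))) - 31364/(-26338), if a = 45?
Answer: 609162403957/511545248526 ≈ 1.1908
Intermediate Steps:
X(r, x) = -41 (X(r, x) = -86 + 45 = -41)
X(-4, 100)/(((-12479 - 3454)*(-4599 + 7037))) - 31364/(-26338) = -41*1/((-12479 - 3454)*(-4599 + 7037)) - 31364/(-26338) = -41/((-15933*2438)) - 31364*(-1/26338) = -41/(-38844654) + 15682/13169 = -41*(-1/38844654) + 15682/13169 = 41/38844654 + 15682/13169 = 609162403957/511545248526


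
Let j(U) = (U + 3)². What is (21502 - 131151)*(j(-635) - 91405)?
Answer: -33773975331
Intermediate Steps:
j(U) = (3 + U)²
(21502 - 131151)*(j(-635) - 91405) = (21502 - 131151)*((3 - 635)² - 91405) = -109649*((-632)² - 91405) = -109649*(399424 - 91405) = -109649*308019 = -33773975331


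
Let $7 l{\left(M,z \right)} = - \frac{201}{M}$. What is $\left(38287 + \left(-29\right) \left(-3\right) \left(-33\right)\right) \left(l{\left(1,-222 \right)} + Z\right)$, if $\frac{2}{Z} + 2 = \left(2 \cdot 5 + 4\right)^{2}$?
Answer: $- \frac{690257840}{679} \approx -1.0166 \cdot 10^{6}$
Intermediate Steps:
$Z = \frac{1}{97}$ ($Z = \frac{2}{-2 + \left(2 \cdot 5 + 4\right)^{2}} = \frac{2}{-2 + \left(10 + 4\right)^{2}} = \frac{2}{-2 + 14^{2}} = \frac{2}{-2 + 196} = \frac{2}{194} = 2 \cdot \frac{1}{194} = \frac{1}{97} \approx 0.010309$)
$l{\left(M,z \right)} = - \frac{201}{7 M}$ ($l{\left(M,z \right)} = \frac{\left(-201\right) \frac{1}{M}}{7} = - \frac{201}{7 M}$)
$\left(38287 + \left(-29\right) \left(-3\right) \left(-33\right)\right) \left(l{\left(1,-222 \right)} + Z\right) = \left(38287 + \left(-29\right) \left(-3\right) \left(-33\right)\right) \left(- \frac{201}{7 \cdot 1} + \frac{1}{97}\right) = \left(38287 + 87 \left(-33\right)\right) \left(\left(- \frac{201}{7}\right) 1 + \frac{1}{97}\right) = \left(38287 - 2871\right) \left(- \frac{201}{7} + \frac{1}{97}\right) = 35416 \left(- \frac{19490}{679}\right) = - \frac{690257840}{679}$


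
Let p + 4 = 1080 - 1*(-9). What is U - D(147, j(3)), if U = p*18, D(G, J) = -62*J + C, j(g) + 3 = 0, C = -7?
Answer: 19351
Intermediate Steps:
j(g) = -3 (j(g) = -3 + 0 = -3)
p = 1085 (p = -4 + (1080 - 1*(-9)) = -4 + (1080 + 9) = -4 + 1089 = 1085)
D(G, J) = -7 - 62*J (D(G, J) = -62*J - 7 = -7 - 62*J)
U = 19530 (U = 1085*18 = 19530)
U - D(147, j(3)) = 19530 - (-7 - 62*(-3)) = 19530 - (-7 + 186) = 19530 - 1*179 = 19530 - 179 = 19351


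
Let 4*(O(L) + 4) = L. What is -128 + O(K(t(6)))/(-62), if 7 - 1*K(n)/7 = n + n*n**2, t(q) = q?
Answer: -30223/248 ≈ -121.87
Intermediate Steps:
K(n) = 49 - 7*n - 7*n**3 (K(n) = 49 - 7*(n + n*n**2) = 49 - 7*(n + n**3) = 49 + (-7*n - 7*n**3) = 49 - 7*n - 7*n**3)
O(L) = -4 + L/4
-128 + O(K(t(6)))/(-62) = -128 + (-4 + (49 - 7*6 - 7*6**3)/4)/(-62) = -128 - (-4 + (49 - 42 - 7*216)/4)/62 = -128 - (-4 + (49 - 42 - 1512)/4)/62 = -128 - (-4 + (1/4)*(-1505))/62 = -128 - (-4 - 1505/4)/62 = -128 - 1/62*(-1521/4) = -128 + 1521/248 = -30223/248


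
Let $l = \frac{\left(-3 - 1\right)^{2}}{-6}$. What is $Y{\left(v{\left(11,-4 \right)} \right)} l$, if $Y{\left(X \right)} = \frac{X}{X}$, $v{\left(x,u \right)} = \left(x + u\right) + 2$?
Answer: $- \frac{8}{3} \approx -2.6667$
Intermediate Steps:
$v{\left(x,u \right)} = 2 + u + x$ ($v{\left(x,u \right)} = \left(u + x\right) + 2 = 2 + u + x$)
$Y{\left(X \right)} = 1$
$l = - \frac{8}{3}$ ($l = \left(-4\right)^{2} \left(- \frac{1}{6}\right) = 16 \left(- \frac{1}{6}\right) = - \frac{8}{3} \approx -2.6667$)
$Y{\left(v{\left(11,-4 \right)} \right)} l = 1 \left(- \frac{8}{3}\right) = - \frac{8}{3}$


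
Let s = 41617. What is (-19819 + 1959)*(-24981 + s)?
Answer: -297118960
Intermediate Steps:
(-19819 + 1959)*(-24981 + s) = (-19819 + 1959)*(-24981 + 41617) = -17860*16636 = -297118960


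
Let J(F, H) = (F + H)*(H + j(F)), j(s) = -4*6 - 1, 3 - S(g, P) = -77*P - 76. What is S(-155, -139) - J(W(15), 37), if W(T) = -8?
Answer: -10972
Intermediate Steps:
S(g, P) = 79 + 77*P (S(g, P) = 3 - (-77*P - 76) = 3 - (-76 - 77*P) = 3 + (76 + 77*P) = 79 + 77*P)
j(s) = -25 (j(s) = -24 - 1 = -25)
J(F, H) = (-25 + H)*(F + H) (J(F, H) = (F + H)*(H - 25) = (F + H)*(-25 + H) = (-25 + H)*(F + H))
S(-155, -139) - J(W(15), 37) = (79 + 77*(-139)) - (37**2 - 25*(-8) - 25*37 - 8*37) = (79 - 10703) - (1369 + 200 - 925 - 296) = -10624 - 1*348 = -10624 - 348 = -10972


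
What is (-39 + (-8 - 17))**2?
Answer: 4096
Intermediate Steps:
(-39 + (-8 - 17))**2 = (-39 - 25)**2 = (-64)**2 = 4096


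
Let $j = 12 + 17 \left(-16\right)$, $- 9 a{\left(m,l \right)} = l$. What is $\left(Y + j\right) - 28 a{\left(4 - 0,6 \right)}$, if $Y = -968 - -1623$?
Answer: $\frac{1241}{3} \approx 413.67$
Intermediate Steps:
$a{\left(m,l \right)} = - \frac{l}{9}$
$j = -260$ ($j = 12 - 272 = -260$)
$Y = 655$ ($Y = -968 + 1623 = 655$)
$\left(Y + j\right) - 28 a{\left(4 - 0,6 \right)} = \left(655 - 260\right) - 28 \left(\left(- \frac{1}{9}\right) 6\right) = 395 - - \frac{56}{3} = 395 + \frac{56}{3} = \frac{1241}{3}$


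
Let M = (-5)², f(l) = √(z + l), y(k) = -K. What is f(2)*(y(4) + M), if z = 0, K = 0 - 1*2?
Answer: 27*√2 ≈ 38.184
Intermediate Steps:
K = -2 (K = 0 - 2 = -2)
y(k) = 2 (y(k) = -1*(-2) = 2)
f(l) = √l (f(l) = √(0 + l) = √l)
M = 25
f(2)*(y(4) + M) = √2*(2 + 25) = √2*27 = 27*√2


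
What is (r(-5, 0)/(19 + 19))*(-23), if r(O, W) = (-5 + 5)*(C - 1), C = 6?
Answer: 0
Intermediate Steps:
r(O, W) = 0 (r(O, W) = (-5 + 5)*(6 - 1) = 0*5 = 0)
(r(-5, 0)/(19 + 19))*(-23) = (0/(19 + 19))*(-23) = (0/38)*(-23) = ((1/38)*0)*(-23) = 0*(-23) = 0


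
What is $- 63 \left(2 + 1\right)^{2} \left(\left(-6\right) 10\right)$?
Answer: $34020$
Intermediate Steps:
$- 63 \left(2 + 1\right)^{2} \left(\left(-6\right) 10\right) = - 63 \cdot 3^{2} \left(-60\right) = \left(-63\right) 9 \left(-60\right) = \left(-567\right) \left(-60\right) = 34020$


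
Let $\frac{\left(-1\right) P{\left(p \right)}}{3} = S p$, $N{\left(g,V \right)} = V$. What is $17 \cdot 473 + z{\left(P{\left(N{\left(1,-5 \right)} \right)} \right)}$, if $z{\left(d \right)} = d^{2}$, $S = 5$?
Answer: $13666$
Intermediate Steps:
$P{\left(p \right)} = - 15 p$ ($P{\left(p \right)} = - 3 \cdot 5 p = - 15 p$)
$17 \cdot 473 + z{\left(P{\left(N{\left(1,-5 \right)} \right)} \right)} = 17 \cdot 473 + \left(\left(-15\right) \left(-5\right)\right)^{2} = 8041 + 75^{2} = 8041 + 5625 = 13666$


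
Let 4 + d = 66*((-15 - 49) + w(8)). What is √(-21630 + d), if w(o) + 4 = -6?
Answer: I*√26518 ≈ 162.84*I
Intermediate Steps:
w(o) = -10 (w(o) = -4 - 6 = -10)
d = -4888 (d = -4 + 66*((-15 - 49) - 10) = -4 + 66*(-64 - 10) = -4 + 66*(-74) = -4 - 4884 = -4888)
√(-21630 + d) = √(-21630 - 4888) = √(-26518) = I*√26518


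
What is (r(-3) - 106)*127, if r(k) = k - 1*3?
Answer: -14224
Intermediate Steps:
r(k) = -3 + k (r(k) = k - 3 = -3 + k)
(r(-3) - 106)*127 = ((-3 - 3) - 106)*127 = (-6 - 106)*127 = -112*127 = -14224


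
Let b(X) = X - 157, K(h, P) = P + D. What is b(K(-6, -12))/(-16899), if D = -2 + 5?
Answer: 166/16899 ≈ 0.0098231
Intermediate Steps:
D = 3
K(h, P) = 3 + P (K(h, P) = P + 3 = 3 + P)
b(X) = -157 + X
b(K(-6, -12))/(-16899) = (-157 + (3 - 12))/(-16899) = (-157 - 9)*(-1/16899) = -166*(-1/16899) = 166/16899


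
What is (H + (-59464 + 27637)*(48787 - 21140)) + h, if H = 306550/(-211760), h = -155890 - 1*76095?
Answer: -18638121102159/21176 ≈ -8.8015e+8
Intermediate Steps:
h = -231985 (h = -155890 - 76095 = -231985)
H = -30655/21176 (H = 306550*(-1/211760) = -30655/21176 ≈ -1.4476)
(H + (-59464 + 27637)*(48787 - 21140)) + h = (-30655/21176 + (-59464 + 27637)*(48787 - 21140)) - 231985 = (-30655/21176 - 31827*27647) - 231985 = (-30655/21176 - 879921069) - 231985 = -18633208587799/21176 - 231985 = -18638121102159/21176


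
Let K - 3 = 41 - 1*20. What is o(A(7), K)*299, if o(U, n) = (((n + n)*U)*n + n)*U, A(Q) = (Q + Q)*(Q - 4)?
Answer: 607907664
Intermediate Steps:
A(Q) = 2*Q*(-4 + Q) (A(Q) = (2*Q)*(-4 + Q) = 2*Q*(-4 + Q))
K = 24 (K = 3 + (41 - 1*20) = 3 + (41 - 20) = 3 + 21 = 24)
o(U, n) = U*(n + 2*U*n²) (o(U, n) = (((2*n)*U)*n + n)*U = ((2*U*n)*n + n)*U = (2*U*n² + n)*U = (n + 2*U*n²)*U = U*(n + 2*U*n²))
o(A(7), K)*299 = ((2*7*(-4 + 7))*24*(1 + 2*(2*7*(-4 + 7))*24))*299 = ((2*7*3)*24*(1 + 2*(2*7*3)*24))*299 = (42*24*(1 + 2*42*24))*299 = (42*24*(1 + 2016))*299 = (42*24*2017)*299 = 2033136*299 = 607907664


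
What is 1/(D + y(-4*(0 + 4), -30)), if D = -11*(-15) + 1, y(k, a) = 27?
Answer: 1/193 ≈ 0.0051813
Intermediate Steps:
D = 166 (D = 165 + 1 = 166)
1/(D + y(-4*(0 + 4), -30)) = 1/(166 + 27) = 1/193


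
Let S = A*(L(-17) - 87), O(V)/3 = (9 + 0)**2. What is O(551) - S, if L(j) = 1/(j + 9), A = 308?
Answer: 54155/2 ≈ 27078.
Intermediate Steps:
L(j) = 1/(9 + j)
O(V) = 243 (O(V) = 3*(9 + 0)**2 = 3*9**2 = 3*81 = 243)
S = -53669/2 (S = 308*(1/(9 - 17) - 87) = 308*(1/(-8) - 87) = 308*(-1/8 - 87) = 308*(-697/8) = -53669/2 ≈ -26835.)
O(551) - S = 243 - 1*(-53669/2) = 243 + 53669/2 = 54155/2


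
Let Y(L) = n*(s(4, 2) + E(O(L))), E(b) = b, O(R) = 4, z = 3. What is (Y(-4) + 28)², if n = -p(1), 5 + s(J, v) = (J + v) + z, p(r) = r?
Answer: 400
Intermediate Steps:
s(J, v) = -2 + J + v (s(J, v) = -5 + ((J + v) + 3) = -5 + (3 + J + v) = -2 + J + v)
n = -1 (n = -1*1 = -1)
Y(L) = -8 (Y(L) = -((-2 + 4 + 2) + 4) = -(4 + 4) = -1*8 = -8)
(Y(-4) + 28)² = (-8 + 28)² = 20² = 400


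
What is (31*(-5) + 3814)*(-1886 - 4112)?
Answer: -21946682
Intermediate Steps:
(31*(-5) + 3814)*(-1886 - 4112) = (-155 + 3814)*(-5998) = 3659*(-5998) = -21946682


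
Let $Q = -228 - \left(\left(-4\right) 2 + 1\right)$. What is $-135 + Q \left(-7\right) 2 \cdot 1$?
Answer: $2959$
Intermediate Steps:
$Q = -221$ ($Q = -228 - \left(-8 + 1\right) = -228 - -7 = -228 + 7 = -221$)
$-135 + Q \left(-7\right) 2 \cdot 1 = -135 - 221 \left(-7\right) 2 \cdot 1 = -135 - 221 \left(\left(-14\right) 1\right) = -135 - -3094 = -135 + 3094 = 2959$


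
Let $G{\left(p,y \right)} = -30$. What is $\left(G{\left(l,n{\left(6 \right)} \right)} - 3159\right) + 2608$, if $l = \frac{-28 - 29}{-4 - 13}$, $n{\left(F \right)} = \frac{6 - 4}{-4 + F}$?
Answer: $-581$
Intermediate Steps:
$n{\left(F \right)} = \frac{2}{-4 + F}$
$l = \frac{57}{17}$ ($l = - \frac{57}{-17} = \left(-57\right) \left(- \frac{1}{17}\right) = \frac{57}{17} \approx 3.3529$)
$\left(G{\left(l,n{\left(6 \right)} \right)} - 3159\right) + 2608 = \left(-30 - 3159\right) + 2608 = -3189 + 2608 = -581$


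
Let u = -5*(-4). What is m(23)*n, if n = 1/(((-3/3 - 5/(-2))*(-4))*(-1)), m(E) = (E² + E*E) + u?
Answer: 539/3 ≈ 179.67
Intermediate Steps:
u = 20
m(E) = 20 + 2*E² (m(E) = (E² + E*E) + 20 = (E² + E²) + 20 = 2*E² + 20 = 20 + 2*E²)
n = ⅙ (n = 1/(((-3*⅓ - 5*(-½))*(-4))*(-1)) = 1/(((-1 + 5/2)*(-4))*(-1)) = 1/(((3/2)*(-4))*(-1)) = 1/(-6*(-1)) = 1/6 = ⅙ ≈ 0.16667)
m(23)*n = (20 + 2*23²)*(⅙) = (20 + 2*529)*(⅙) = (20 + 1058)*(⅙) = 1078*(⅙) = 539/3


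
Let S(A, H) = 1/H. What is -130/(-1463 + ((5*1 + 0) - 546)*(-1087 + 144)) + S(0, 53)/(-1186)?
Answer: -217006/799396615 ≈ -0.00027146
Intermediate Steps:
-130/(-1463 + ((5*1 + 0) - 546)*(-1087 + 144)) + S(0, 53)/(-1186) = -130/(-1463 + ((5*1 + 0) - 546)*(-1087 + 144)) + 1/(53*(-1186)) = -130/(-1463 + ((5 + 0) - 546)*(-943)) + (1/53)*(-1/1186) = -130/(-1463 + (5 - 546)*(-943)) - 1/62858 = -130/(-1463 - 541*(-943)) - 1/62858 = -130/(-1463 + 510163) - 1/62858 = -130/508700 - 1/62858 = -130*1/508700 - 1/62858 = -13/50870 - 1/62858 = -217006/799396615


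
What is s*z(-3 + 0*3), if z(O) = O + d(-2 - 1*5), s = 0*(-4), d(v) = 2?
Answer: 0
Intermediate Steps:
s = 0
z(O) = 2 + O (z(O) = O + 2 = 2 + O)
s*z(-3 + 0*3) = 0*(2 + (-3 + 0*3)) = 0*(2 + (-3 + 0)) = 0*(2 - 3) = 0*(-1) = 0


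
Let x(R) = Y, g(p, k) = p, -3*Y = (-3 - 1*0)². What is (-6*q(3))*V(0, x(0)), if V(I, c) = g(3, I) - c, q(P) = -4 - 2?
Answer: 216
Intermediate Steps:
q(P) = -6
Y = -3 (Y = -(-3 - 1*0)²/3 = -(-3 + 0)²/3 = -⅓*(-3)² = -⅓*9 = -3)
x(R) = -3
V(I, c) = 3 - c
(-6*q(3))*V(0, x(0)) = (-6*(-6))*(3 - 1*(-3)) = 36*(3 + 3) = 36*6 = 216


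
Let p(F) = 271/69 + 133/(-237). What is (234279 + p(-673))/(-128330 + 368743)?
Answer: 1277073179/1310491263 ≈ 0.97450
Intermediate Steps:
p(F) = 18350/5451 (p(F) = 271*(1/69) + 133*(-1/237) = 271/69 - 133/237 = 18350/5451)
(234279 + p(-673))/(-128330 + 368743) = (234279 + 18350/5451)/(-128330 + 368743) = (1277073179/5451)/240413 = (1277073179/5451)*(1/240413) = 1277073179/1310491263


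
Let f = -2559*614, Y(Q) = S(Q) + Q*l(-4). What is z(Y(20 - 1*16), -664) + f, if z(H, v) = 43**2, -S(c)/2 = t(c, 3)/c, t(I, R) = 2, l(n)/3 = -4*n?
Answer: -1569377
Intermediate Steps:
l(n) = -12*n (l(n) = 3*(-4*n) = -12*n)
S(c) = -4/c
Y(Q) = -4/Q + 48*Q (Y(Q) = -4/Q + Q*(-12*(-4)) = -4/Q + Q*48 = -4/Q + 48*Q)
f = -1571226
z(H, v) = 1849
z(Y(20 - 1*16), -664) + f = 1849 - 1571226 = -1569377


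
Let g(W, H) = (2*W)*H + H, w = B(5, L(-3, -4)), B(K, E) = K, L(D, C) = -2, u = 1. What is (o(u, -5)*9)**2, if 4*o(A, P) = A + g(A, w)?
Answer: 1296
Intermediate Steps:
w = 5
g(W, H) = H + 2*H*W (g(W, H) = 2*H*W + H = H + 2*H*W)
o(A, P) = 5/4 + 11*A/4 (o(A, P) = (A + 5*(1 + 2*A))/4 = (A + (5 + 10*A))/4 = (5 + 11*A)/4 = 5/4 + 11*A/4)
(o(u, -5)*9)**2 = ((5/4 + (11/4)*1)*9)**2 = ((5/4 + 11/4)*9)**2 = (4*9)**2 = 36**2 = 1296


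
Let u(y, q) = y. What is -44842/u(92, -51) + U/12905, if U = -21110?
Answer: -58062813/118726 ≈ -489.05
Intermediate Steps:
-44842/u(92, -51) + U/12905 = -44842/92 - 21110/12905 = -44842*1/92 - 21110*1/12905 = -22421/46 - 4222/2581 = -58062813/118726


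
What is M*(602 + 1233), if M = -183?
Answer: -335805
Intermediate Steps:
M*(602 + 1233) = -183*(602 + 1233) = -183*1835 = -335805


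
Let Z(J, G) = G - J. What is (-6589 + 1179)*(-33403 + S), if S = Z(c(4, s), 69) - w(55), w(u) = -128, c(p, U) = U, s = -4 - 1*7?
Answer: 179584950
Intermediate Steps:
s = -11 (s = -4 - 7 = -11)
S = 208 (S = (69 - 1*(-11)) - 1*(-128) = (69 + 11) + 128 = 80 + 128 = 208)
(-6589 + 1179)*(-33403 + S) = (-6589 + 1179)*(-33403 + 208) = -5410*(-33195) = 179584950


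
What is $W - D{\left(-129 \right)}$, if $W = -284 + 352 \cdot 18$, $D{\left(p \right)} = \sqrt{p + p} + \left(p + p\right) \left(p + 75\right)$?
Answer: $-7880 - i \sqrt{258} \approx -7880.0 - 16.062 i$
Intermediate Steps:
$D{\left(p \right)} = \sqrt{2} \sqrt{p} + 2 p \left(75 + p\right)$ ($D{\left(p \right)} = \sqrt{2 p} + 2 p \left(75 + p\right) = \sqrt{2} \sqrt{p} + 2 p \left(75 + p\right)$)
$W = 6052$ ($W = -284 + 6336 = 6052$)
$W - D{\left(-129 \right)} = 6052 - \left(2 \left(-129\right)^{2} + 150 \left(-129\right) + \sqrt{2} \sqrt{-129}\right) = 6052 - \left(2 \cdot 16641 - 19350 + \sqrt{2} i \sqrt{129}\right) = 6052 - \left(33282 - 19350 + i \sqrt{258}\right) = 6052 - \left(13932 + i \sqrt{258}\right) = -7880 - i \sqrt{258}$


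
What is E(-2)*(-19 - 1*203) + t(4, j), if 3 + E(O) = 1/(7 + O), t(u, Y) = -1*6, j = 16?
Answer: 3078/5 ≈ 615.60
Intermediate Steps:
t(u, Y) = -6
E(O) = -3 + 1/(7 + O)
E(-2)*(-19 - 1*203) + t(4, j) = ((-20 - 3*(-2))/(7 - 2))*(-19 - 1*203) - 6 = ((-20 + 6)/5)*(-19 - 203) - 6 = ((1/5)*(-14))*(-222) - 6 = -14/5*(-222) - 6 = 3108/5 - 6 = 3078/5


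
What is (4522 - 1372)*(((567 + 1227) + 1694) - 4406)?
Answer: -2891700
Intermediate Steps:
(4522 - 1372)*(((567 + 1227) + 1694) - 4406) = 3150*((1794 + 1694) - 4406) = 3150*(3488 - 4406) = 3150*(-918) = -2891700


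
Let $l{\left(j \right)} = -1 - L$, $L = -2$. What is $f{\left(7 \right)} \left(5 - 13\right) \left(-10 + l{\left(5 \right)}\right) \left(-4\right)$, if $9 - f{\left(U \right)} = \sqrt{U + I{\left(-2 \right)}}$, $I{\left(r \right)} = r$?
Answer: $-2592 + 288 \sqrt{5} \approx -1948.0$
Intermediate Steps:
$f{\left(U \right)} = 9 - \sqrt{-2 + U}$ ($f{\left(U \right)} = 9 - \sqrt{U - 2} = 9 - \sqrt{-2 + U}$)
$l{\left(j \right)} = 1$ ($l{\left(j \right)} = -1 - -2 = -1 + 2 = 1$)
$f{\left(7 \right)} \left(5 - 13\right) \left(-10 + l{\left(5 \right)}\right) \left(-4\right) = \left(9 - \sqrt{-2 + 7}\right) \left(5 - 13\right) \left(-10 + 1\right) \left(-4\right) = \left(9 - \sqrt{5}\right) \left(\left(-8\right) \left(-9\right)\right) \left(-4\right) = \left(9 - \sqrt{5}\right) 72 \left(-4\right) = \left(648 - 72 \sqrt{5}\right) \left(-4\right) = -2592 + 288 \sqrt{5}$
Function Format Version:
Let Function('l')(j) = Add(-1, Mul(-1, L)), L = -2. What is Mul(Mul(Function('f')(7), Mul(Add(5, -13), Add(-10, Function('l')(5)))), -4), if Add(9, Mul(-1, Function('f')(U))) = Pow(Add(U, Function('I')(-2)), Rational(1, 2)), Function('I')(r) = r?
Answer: Add(-2592, Mul(288, Pow(5, Rational(1, 2)))) ≈ -1948.0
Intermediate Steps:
Function('f')(U) = Add(9, Mul(-1, Pow(Add(-2, U), Rational(1, 2)))) (Function('f')(U) = Add(9, Mul(-1, Pow(Add(U, -2), Rational(1, 2)))) = Add(9, Mul(-1, Pow(Add(-2, U), Rational(1, 2)))))
Function('l')(j) = 1 (Function('l')(j) = Add(-1, Mul(-1, -2)) = Add(-1, 2) = 1)
Mul(Mul(Function('f')(7), Mul(Add(5, -13), Add(-10, Function('l')(5)))), -4) = Mul(Mul(Add(9, Mul(-1, Pow(Add(-2, 7), Rational(1, 2)))), Mul(Add(5, -13), Add(-10, 1))), -4) = Mul(Mul(Add(9, Mul(-1, Pow(5, Rational(1, 2)))), Mul(-8, -9)), -4) = Mul(Mul(Add(9, Mul(-1, Pow(5, Rational(1, 2)))), 72), -4) = Mul(Add(648, Mul(-72, Pow(5, Rational(1, 2)))), -4) = Add(-2592, Mul(288, Pow(5, Rational(1, 2))))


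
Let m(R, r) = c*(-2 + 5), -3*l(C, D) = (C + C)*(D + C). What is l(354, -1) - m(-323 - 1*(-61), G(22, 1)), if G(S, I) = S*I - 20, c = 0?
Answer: -83308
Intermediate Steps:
l(C, D) = -2*C*(C + D)/3 (l(C, D) = -(C + C)*(D + C)/3 = -2*C*(C + D)/3)
G(S, I) = -20 + I*S (G(S, I) = I*S - 20 = -20 + I*S)
m(R, r) = 0 (m(R, r) = 0*(-2 + 5) = 0*3 = 0)
l(354, -1) - m(-323 - 1*(-61), G(22, 1)) = -⅔*354*(354 - 1) - 1*0 = -⅔*354*353 + 0 = -83308 + 0 = -83308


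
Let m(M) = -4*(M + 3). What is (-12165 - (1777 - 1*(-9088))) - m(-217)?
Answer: -23886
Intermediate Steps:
m(M) = -12 - 4*M (m(M) = -4*(3 + M) = -12 - 4*M)
(-12165 - (1777 - 1*(-9088))) - m(-217) = (-12165 - (1777 - 1*(-9088))) - (-12 - 4*(-217)) = (-12165 - (1777 + 9088)) - (-12 + 868) = (-12165 - 1*10865) - 1*856 = (-12165 - 10865) - 856 = -23030 - 856 = -23886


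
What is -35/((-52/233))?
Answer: 8155/52 ≈ 156.83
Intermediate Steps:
-35/((-52/233)) = -35/((-52*1/233)) = -35/(-52/233) = -35*(-233/52) = 8155/52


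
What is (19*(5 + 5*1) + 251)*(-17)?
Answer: -7497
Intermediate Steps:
(19*(5 + 5*1) + 251)*(-17) = (19*(5 + 5) + 251)*(-17) = (19*10 + 251)*(-17) = (190 + 251)*(-17) = 441*(-17) = -7497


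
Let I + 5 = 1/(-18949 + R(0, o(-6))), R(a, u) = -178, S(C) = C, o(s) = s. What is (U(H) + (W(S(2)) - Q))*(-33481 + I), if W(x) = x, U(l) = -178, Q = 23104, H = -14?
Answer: 14910530911440/19127 ≈ 7.7955e+8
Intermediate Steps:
I = -95636/19127 (I = -5 + 1/(-18949 - 178) = -5 + 1/(-19127) = -5 - 1/19127 = -95636/19127 ≈ -5.0001)
(U(H) + (W(S(2)) - Q))*(-33481 + I) = (-178 + (2 - 1*23104))*(-33481 - 95636/19127) = (-178 + (2 - 23104))*(-640486723/19127) = (-178 - 23102)*(-640486723/19127) = -23280*(-640486723/19127) = 14910530911440/19127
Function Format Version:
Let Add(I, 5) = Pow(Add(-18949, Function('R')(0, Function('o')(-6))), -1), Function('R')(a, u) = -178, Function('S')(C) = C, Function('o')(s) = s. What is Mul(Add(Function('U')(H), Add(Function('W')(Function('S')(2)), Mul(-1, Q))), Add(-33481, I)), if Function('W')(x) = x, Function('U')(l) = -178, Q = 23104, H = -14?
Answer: Rational(14910530911440, 19127) ≈ 7.7955e+8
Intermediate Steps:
I = Rational(-95636, 19127) (I = Add(-5, Pow(Add(-18949, -178), -1)) = Add(-5, Pow(-19127, -1)) = Add(-5, Rational(-1, 19127)) = Rational(-95636, 19127) ≈ -5.0001)
Mul(Add(Function('U')(H), Add(Function('W')(Function('S')(2)), Mul(-1, Q))), Add(-33481, I)) = Mul(Add(-178, Add(2, Mul(-1, 23104))), Add(-33481, Rational(-95636, 19127))) = Mul(Add(-178, Add(2, -23104)), Rational(-640486723, 19127)) = Mul(Add(-178, -23102), Rational(-640486723, 19127)) = Mul(-23280, Rational(-640486723, 19127)) = Rational(14910530911440, 19127)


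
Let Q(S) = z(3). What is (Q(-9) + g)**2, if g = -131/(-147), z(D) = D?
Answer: 327184/21609 ≈ 15.141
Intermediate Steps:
Q(S) = 3
g = 131/147 (g = -131*(-1/147) = 131/147 ≈ 0.89116)
(Q(-9) + g)**2 = (3 + 131/147)**2 = (572/147)**2 = 327184/21609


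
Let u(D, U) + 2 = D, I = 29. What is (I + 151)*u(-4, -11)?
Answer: -1080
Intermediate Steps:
u(D, U) = -2 + D
(I + 151)*u(-4, -11) = (29 + 151)*(-2 - 4) = 180*(-6) = -1080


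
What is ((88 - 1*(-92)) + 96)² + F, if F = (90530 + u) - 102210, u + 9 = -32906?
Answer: 31581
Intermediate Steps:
u = -32915 (u = -9 - 32906 = -32915)
F = -44595 (F = (90530 - 32915) - 102210 = 57615 - 102210 = -44595)
((88 - 1*(-92)) + 96)² + F = ((88 - 1*(-92)) + 96)² - 44595 = ((88 + 92) + 96)² - 44595 = (180 + 96)² - 44595 = 276² - 44595 = 76176 - 44595 = 31581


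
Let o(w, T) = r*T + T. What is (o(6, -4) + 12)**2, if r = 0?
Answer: 64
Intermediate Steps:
o(w, T) = T (o(w, T) = 0*T + T = 0 + T = T)
(o(6, -4) + 12)**2 = (-4 + 12)**2 = 8**2 = 64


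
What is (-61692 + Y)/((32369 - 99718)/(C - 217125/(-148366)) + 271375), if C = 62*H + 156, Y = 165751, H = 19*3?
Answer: 56991830732235/148618747787641 ≈ 0.38348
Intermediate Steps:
H = 57
C = 3690 (C = 62*57 + 156 = 3534 + 156 = 3690)
(-61692 + Y)/((32369 - 99718)/(C - 217125/(-148366)) + 271375) = (-61692 + 165751)/((32369 - 99718)/(3690 - 217125/(-148366)) + 271375) = 104059/(-67349/(3690 - 217125*(-1/148366)) + 271375) = 104059/(-67349/(3690 + 217125/148366) + 271375) = 104059/(-67349/547687665/148366 + 271375) = 104059/(-67349*148366/547687665 + 271375) = 104059/(-9992301734/547687665 + 271375) = 104059/(148618747787641/547687665) = 104059*(547687665/148618747787641) = 56991830732235/148618747787641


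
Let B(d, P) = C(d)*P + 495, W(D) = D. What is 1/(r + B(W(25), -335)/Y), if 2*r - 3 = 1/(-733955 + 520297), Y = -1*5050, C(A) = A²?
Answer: 215794580/9249467973 ≈ 0.023330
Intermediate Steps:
Y = -5050
B(d, P) = 495 + P*d² (B(d, P) = d²*P + 495 = P*d² + 495 = 495 + P*d²)
r = 640973/427316 (r = 3/2 + 1/(2*(-733955 + 520297)) = 3/2 + (½)/(-213658) = 3/2 + (½)*(-1/213658) = 3/2 - 1/427316 = 640973/427316 ≈ 1.5000)
1/(r + B(W(25), -335)/Y) = 1/(640973/427316 + (495 - 335*25²)/(-5050)) = 1/(640973/427316 + (495 - 335*625)*(-1/5050)) = 1/(640973/427316 + (495 - 209375)*(-1/5050)) = 1/(640973/427316 - 208880*(-1/5050)) = 1/(640973/427316 + 20888/505) = 1/(9249467973/215794580) = 215794580/9249467973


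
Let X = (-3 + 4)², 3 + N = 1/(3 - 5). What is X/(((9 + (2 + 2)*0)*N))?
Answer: -2/63 ≈ -0.031746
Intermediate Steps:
N = -7/2 (N = -3 + 1/(3 - 5) = -3 + 1/(-2) = -3 - ½ = -7/2 ≈ -3.5000)
X = 1 (X = 1² = 1)
X/(((9 + (2 + 2)*0)*N)) = 1/((9 + (2 + 2)*0)*(-7/2)) = 1/((9 + 4*0)*(-7/2)) = 1/((9 + 0)*(-7/2)) = 1/(9*(-7/2)) = 1/(-63/2) = 1*(-2/63) = -2/63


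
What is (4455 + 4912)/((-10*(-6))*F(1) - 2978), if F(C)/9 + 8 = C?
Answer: -9367/6758 ≈ -1.3861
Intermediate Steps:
F(C) = -72 + 9*C
(4455 + 4912)/((-10*(-6))*F(1) - 2978) = (4455 + 4912)/((-10*(-6))*(-72 + 9*1) - 2978) = 9367/(60*(-72 + 9) - 2978) = 9367/(60*(-63) - 2978) = 9367/(-3780 - 2978) = 9367/(-6758) = 9367*(-1/6758) = -9367/6758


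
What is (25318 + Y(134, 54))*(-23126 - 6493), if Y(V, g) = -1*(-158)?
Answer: -754573644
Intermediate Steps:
Y(V, g) = 158
(25318 + Y(134, 54))*(-23126 - 6493) = (25318 + 158)*(-23126 - 6493) = 25476*(-29619) = -754573644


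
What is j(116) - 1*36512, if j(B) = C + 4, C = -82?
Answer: -36590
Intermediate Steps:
j(B) = -78 (j(B) = -82 + 4 = -78)
j(116) - 1*36512 = -78 - 1*36512 = -78 - 36512 = -36590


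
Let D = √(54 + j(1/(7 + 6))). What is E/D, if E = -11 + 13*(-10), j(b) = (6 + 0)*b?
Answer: -47*√2301/118 ≈ -19.106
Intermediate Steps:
j(b) = 6*b
D = 2*√2301/13 (D = √(54 + 6/(7 + 6)) = √(54 + 6/13) = √(708/13) = 2*√2301/13 ≈ 7.3798)
E = -141 (E = -11 - 130 = -141)
E/D = -141*√2301/354 = -47*√2301/118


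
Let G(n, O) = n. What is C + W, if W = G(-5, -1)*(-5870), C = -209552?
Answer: -180202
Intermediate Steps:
W = 29350 (W = -5*(-5870) = 29350)
C + W = -209552 + 29350 = -180202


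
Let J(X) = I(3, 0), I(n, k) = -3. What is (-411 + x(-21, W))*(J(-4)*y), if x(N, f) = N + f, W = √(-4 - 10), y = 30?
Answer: 38880 - 90*I*√14 ≈ 38880.0 - 336.75*I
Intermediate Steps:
J(X) = -3
W = I*√14 (W = √(-14) = I*√14 ≈ 3.7417*I)
(-411 + x(-21, W))*(J(-4)*y) = (-411 + (-21 + I*√14))*(-3*30) = (-432 + I*√14)*(-90) = 38880 - 90*I*√14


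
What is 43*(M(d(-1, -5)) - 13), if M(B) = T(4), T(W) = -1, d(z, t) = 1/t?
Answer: -602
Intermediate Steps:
M(B) = -1
43*(M(d(-1, -5)) - 13) = 43*(-1 - 13) = 43*(-14) = -602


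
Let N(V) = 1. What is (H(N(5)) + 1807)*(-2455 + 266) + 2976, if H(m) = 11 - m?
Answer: -3974437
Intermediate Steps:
(H(N(5)) + 1807)*(-2455 + 266) + 2976 = ((11 - 1*1) + 1807)*(-2455 + 266) + 2976 = ((11 - 1) + 1807)*(-2189) + 2976 = (10 + 1807)*(-2189) + 2976 = 1817*(-2189) + 2976 = -3977413 + 2976 = -3974437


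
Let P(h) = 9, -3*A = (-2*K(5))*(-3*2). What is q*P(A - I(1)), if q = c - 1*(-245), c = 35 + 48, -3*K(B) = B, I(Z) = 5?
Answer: 2952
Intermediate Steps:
K(B) = -B/3
A = 20/3 (A = -(-(-2)*5/3)*(-3*2)/3 = -(-2*(-5/3))*(-6)/3 = -10*(-6)/9 = -⅓*(-20) = 20/3 ≈ 6.6667)
c = 83
q = 328 (q = 83 - 1*(-245) = 83 + 245 = 328)
q*P(A - I(1)) = 328*9 = 2952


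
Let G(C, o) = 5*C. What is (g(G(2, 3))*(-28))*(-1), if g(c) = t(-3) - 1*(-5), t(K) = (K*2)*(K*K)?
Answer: -1372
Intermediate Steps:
t(K) = 2*K³ (t(K) = (2*K)*K² = 2*K³)
g(c) = -49 (g(c) = 2*(-3)³ - 1*(-5) = 2*(-27) + 5 = -54 + 5 = -49)
(g(G(2, 3))*(-28))*(-1) = -49*(-28)*(-1) = 1372*(-1) = -1372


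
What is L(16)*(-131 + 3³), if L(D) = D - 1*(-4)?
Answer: -2080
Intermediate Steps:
L(D) = 4 + D (L(D) = D + 4 = 4 + D)
L(16)*(-131 + 3³) = (4 + 16)*(-131 + 3³) = 20*(-131 + 27) = 20*(-104) = -2080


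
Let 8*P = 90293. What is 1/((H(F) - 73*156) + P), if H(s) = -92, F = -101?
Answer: -8/1547 ≈ -0.0051713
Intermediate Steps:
P = 90293/8 (P = (⅛)*90293 = 90293/8 ≈ 11287.)
1/((H(F) - 73*156) + P) = 1/((-92 - 73*156) + 90293/8) = 1/((-92 - 11388) + 90293/8) = 1/(-11480 + 90293/8) = 1/(-1547/8) = -8/1547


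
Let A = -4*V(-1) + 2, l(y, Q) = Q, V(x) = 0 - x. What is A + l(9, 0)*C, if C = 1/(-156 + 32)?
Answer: -2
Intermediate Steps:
C = -1/124 (C = 1/(-124) = -1/124 ≈ -0.0080645)
V(x) = -x
A = -2 (A = -(-4)*(-1) + 2 = -4*1 + 2 = -4 + 2 = -2)
A + l(9, 0)*C = -2 + 0*(-1/124) = -2 + 0 = -2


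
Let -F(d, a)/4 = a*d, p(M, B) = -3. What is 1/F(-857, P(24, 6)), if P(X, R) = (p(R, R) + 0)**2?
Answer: 1/30852 ≈ 3.2413e-5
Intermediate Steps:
P(X, R) = 9 (P(X, R) = (-3 + 0)**2 = (-3)**2 = 9)
F(d, a) = -4*a*d
1/F(-857, P(24, 6)) = 1/(-4*9*(-857)) = 1/30852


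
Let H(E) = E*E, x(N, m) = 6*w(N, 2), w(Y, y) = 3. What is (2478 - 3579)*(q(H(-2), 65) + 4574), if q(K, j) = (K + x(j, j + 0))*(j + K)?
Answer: -6707292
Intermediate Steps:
x(N, m) = 18 (x(N, m) = 6*3 = 18)
H(E) = E²
q(K, j) = (18 + K)*(K + j) (q(K, j) = (K + 18)*(j + K) = (18 + K)*(K + j))
(2478 - 3579)*(q(H(-2), 65) + 4574) = (2478 - 3579)*((((-2)²)² + 18*(-2)² + 18*65 + (-2)²*65) + 4574) = -1101*((4² + 18*4 + 1170 + 4*65) + 4574) = -1101*((16 + 72 + 1170 + 260) + 4574) = -1101*(1518 + 4574) = -1101*6092 = -6707292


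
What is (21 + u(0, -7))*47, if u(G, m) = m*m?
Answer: 3290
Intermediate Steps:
u(G, m) = m²
(21 + u(0, -7))*47 = (21 + (-7)²)*47 = (21 + 49)*47 = 70*47 = 3290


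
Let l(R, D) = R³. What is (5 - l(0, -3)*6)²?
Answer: 25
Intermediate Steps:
(5 - l(0, -3)*6)² = (5 - 1*0³*6)² = (5 - 1*0*6)² = (5 + 0*6)² = (5 + 0)² = 5² = 25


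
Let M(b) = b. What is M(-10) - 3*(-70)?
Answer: 200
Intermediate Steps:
M(-10) - 3*(-70) = -10 - 3*(-70) = -10 - 1*(-210) = -10 + 210 = 200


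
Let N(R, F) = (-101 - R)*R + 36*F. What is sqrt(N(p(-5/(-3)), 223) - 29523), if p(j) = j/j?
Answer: I*sqrt(21597) ≈ 146.96*I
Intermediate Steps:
p(j) = 1
N(R, F) = 36*F + R*(-101 - R) (N(R, F) = R*(-101 - R) + 36*F = 36*F + R*(-101 - R))
sqrt(N(p(-5/(-3)), 223) - 29523) = sqrt((-1*1**2 - 101*1 + 36*223) - 29523) = sqrt((-1*1 - 101 + 8028) - 29523) = sqrt((-1 - 101 + 8028) - 29523) = sqrt(7926 - 29523) = sqrt(-21597) = I*sqrt(21597)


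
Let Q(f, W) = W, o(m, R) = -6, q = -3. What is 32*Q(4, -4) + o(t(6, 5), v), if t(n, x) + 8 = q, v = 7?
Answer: -134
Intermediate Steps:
t(n, x) = -11 (t(n, x) = -8 - 3 = -11)
32*Q(4, -4) + o(t(6, 5), v) = 32*(-4) - 6 = -128 - 6 = -134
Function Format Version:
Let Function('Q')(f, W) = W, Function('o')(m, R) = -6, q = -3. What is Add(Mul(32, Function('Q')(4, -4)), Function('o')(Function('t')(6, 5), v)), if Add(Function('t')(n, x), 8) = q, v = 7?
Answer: -134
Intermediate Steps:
Function('t')(n, x) = -11 (Function('t')(n, x) = Add(-8, -3) = -11)
Add(Mul(32, Function('Q')(4, -4)), Function('o')(Function('t')(6, 5), v)) = Add(Mul(32, -4), -6) = Add(-128, -6) = -134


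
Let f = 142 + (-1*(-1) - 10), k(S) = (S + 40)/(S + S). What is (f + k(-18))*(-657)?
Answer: -173959/2 ≈ -86980.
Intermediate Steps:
k(S) = (40 + S)/(2*S) (k(S) = (40 + S)/((2*S)) = (40 + S)*(1/(2*S)) = (40 + S)/(2*S))
f = 133 (f = 142 + (1 - 10) = 142 - 9 = 133)
(f + k(-18))*(-657) = (133 + (½)*(40 - 18)/(-18))*(-657) = (133 + (½)*(-1/18)*22)*(-657) = (133 - 11/18)*(-657) = (2383/18)*(-657) = -173959/2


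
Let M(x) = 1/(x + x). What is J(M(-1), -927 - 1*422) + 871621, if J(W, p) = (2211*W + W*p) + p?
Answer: 869841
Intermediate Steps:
M(x) = 1/(2*x)
J(W, p) = p + 2211*W + W*p
J(M(-1), -927 - 1*422) + 871621 = ((-927 - 1*422) + 2211*((1/2)/(-1)) + ((1/2)/(-1))*(-927 - 1*422)) + 871621 = ((-927 - 422) + 2211*((1/2)*(-1)) + ((1/2)*(-1))*(-927 - 422)) + 871621 = (-1349 + 2211*(-1/2) - 1/2*(-1349)) + 871621 = (-1349 - 2211/2 + 1349/2) + 871621 = -1780 + 871621 = 869841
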